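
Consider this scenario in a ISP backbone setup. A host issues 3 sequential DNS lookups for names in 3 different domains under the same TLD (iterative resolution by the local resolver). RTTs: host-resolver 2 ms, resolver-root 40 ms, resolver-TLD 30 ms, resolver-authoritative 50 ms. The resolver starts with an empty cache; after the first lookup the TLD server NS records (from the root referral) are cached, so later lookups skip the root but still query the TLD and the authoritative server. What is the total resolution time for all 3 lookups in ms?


Lookup 1 (cold cache): local + root + TLD + auth = 2 + 40 + 30 + 50 = 122 ms
Lookups 2..3 (TLD NS cached -> skip root; new domain -> still ask TLD and auth): local + TLD + auth = 2 + 30 + 50 = 82 ms each
Remaining 2 lookups: 2 * 82 = 164 ms
Total = 122 + 164 = 286 ms

286


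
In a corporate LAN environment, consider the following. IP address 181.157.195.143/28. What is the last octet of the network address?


Given: IP = 181.157.195.143, prefix = /28
Subnet mask = 255.255.255.240
Last octet of IP: 143
Last octet of mask: 240
Network last octet = 143 AND 240 = 128

128


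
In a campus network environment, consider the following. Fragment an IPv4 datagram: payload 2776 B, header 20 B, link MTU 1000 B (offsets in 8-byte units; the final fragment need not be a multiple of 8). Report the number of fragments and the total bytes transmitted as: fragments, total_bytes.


Max data per non-final fragment = floor((MTU - header)/8)*8 = floor((1000 - 20)/8)*8 = floor(980/8)*8 = 976 B
Final fragment needs no 8-byte alignment: it can carry up to MTU - header = 980 B
Non-final fragments needed = ceil((payload - 980) / 976) = ceil(1796/976) = ceil(1.8402) = 2
Number of fragments = 2 + 1 = 3
Fragment sizes (data): 2 * 976 B + 824 B (last, 824 <= 980 OK)
Total bytes sent = payload + n_frags * header = 2776 + 3*20 = 2776 + 60 = 2836 B

3, 2836


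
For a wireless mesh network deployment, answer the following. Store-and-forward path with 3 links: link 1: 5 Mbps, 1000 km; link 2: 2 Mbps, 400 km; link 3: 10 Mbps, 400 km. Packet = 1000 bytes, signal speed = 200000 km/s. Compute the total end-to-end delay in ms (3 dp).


Packet = 1000 bytes = 8000 bits. Store-and-forward: sum (t_trans + t_prop) per link.
Link 1: t_trans = 8000/(5*10^6) s = 1.6000 ms; t_prop = 1000/200000 s = 5.0000 ms; subtotal = 6.6000 ms
Link 2: t_trans = 8000/(2*10^6) s = 4.0000 ms; t_prop = 400/200000 s = 2.0000 ms; subtotal = 6.0000 ms
Link 3: t_trans = 8000/(10*10^6) s = 0.8000 ms; t_prop = 400/200000 s = 2.0000 ms; subtotal = 2.8000 ms
End-to-end = 6.6000 + 6.0000 + 2.8000 = 15.4000 ms -> 15.400 ms (3 dp)

15.400


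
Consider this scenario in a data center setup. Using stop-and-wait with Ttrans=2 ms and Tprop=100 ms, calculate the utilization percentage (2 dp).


Given: Ttrans = 2 ms, Tprop = 100 ms
RTT = 2 * Tprop = 2 * 100 = 200 ms
U = Ttrans / (Ttrans + RTT)
U = 2 / (2 + 200)
U = 2 / 202 = 0.009901
U% = 0.99%

0.99


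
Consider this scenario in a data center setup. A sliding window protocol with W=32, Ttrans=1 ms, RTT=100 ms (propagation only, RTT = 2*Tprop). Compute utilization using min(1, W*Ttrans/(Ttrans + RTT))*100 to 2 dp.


Given: W = 32, Ttrans = 1 ms, RTT = 100 ms (= 2 * Tprop, Tprop = 50 ms)
Cycle time = Ttrans + RTT = 1 + 100 = 101 ms (first packet sent until its ACK returns)
W * Ttrans = 32 * 1 = 32 ms of sending per cycle
W * Ttrans / (Ttrans + RTT) = 32 / 101 = 0.316832
U = min(1, 0.316832) = 0.316832
U% = 31.68%

31.68


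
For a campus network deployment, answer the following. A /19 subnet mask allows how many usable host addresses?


Given: subnet mask /19
Host bits = 32 - 19 = 13
Total addresses = 2^13 = 8192
Usable hosts = 8192 - 2 (network + broadcast) = 8190

8190


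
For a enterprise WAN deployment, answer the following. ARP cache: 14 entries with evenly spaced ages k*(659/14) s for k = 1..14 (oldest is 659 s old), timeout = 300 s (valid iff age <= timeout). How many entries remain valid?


Ages are k * 659/14 s for k = 1..14 (spacing = 47.0714 s).
Entry k is valid iff k * 659/14 <= 300 iff k <= 14 * 300 / 659 = 6.3733
n_valid = floor(6.3733) = 6
(n_stale = 14 - 6 = 8)

6


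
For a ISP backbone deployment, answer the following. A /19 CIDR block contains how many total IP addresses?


Given: CIDR prefix /19
Host bits = 32 - 19 = 13
Total addresses = 2^13 = 8192

8192


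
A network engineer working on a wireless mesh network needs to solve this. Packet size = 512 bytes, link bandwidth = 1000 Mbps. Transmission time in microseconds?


Given: packet = 512 bytes, bandwidth = 1000 Mbps
Packet in bits = 512 * 8 = 4096 bits
Bandwidth = 1000 * 10^6 = 1000000000 bps
Time = 4096 / 1000000000 seconds
Time in us = 4096 * 10^6 / 1000000000 = 4.096

4.096


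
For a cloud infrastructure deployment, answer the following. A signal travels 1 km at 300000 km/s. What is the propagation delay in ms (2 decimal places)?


Given: distance = 1 km, speed = 300000 km/s
Delay = distance / speed = 1 / 300000 seconds
Delay in ms = 1 * 1000 / 300000
Delay = 0.0033 ms
Rounded to 2 dp = 0.00 ms

0.00


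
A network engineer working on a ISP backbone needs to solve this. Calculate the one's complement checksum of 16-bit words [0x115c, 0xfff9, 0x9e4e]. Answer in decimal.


Given words: [0x115c, 0xfff9, 0x9e4e]
Step 1: Sum all words
Raw sum = 4444 + 65529 + 40526 = 110499
Step 2: Fold carry: (44963 + 1) = 44964
One's complement = ~44964 & 0xFFFF = 20571

20571


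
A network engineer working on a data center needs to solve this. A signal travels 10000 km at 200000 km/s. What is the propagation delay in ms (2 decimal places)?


Given: distance = 10000 km, speed = 200000 km/s
Delay = distance / speed = 10000 / 200000 seconds
Delay in ms = 10000 * 1000 / 200000
Delay = 50.0000 ms
Rounded to 2 dp = 50.00 ms

50.00


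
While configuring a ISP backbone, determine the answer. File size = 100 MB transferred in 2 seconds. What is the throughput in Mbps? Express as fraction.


Given: file = 100 MB, time = 2 s
File in Mb = 100 * 8 = 800 Mb
Throughput = 800 / 2 Mbps
Throughput = 400 Mbps

400


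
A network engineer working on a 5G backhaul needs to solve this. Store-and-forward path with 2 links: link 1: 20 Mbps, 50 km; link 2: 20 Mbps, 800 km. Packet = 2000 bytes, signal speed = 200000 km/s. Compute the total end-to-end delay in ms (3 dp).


Packet = 2000 bytes = 16000 bits. Store-and-forward: sum (t_trans + t_prop) per link.
Link 1: t_trans = 16000/(20*10^6) s = 0.8000 ms; t_prop = 50/200000 s = 0.2500 ms; subtotal = 1.0500 ms
Link 2: t_trans = 16000/(20*10^6) s = 0.8000 ms; t_prop = 800/200000 s = 4.0000 ms; subtotal = 4.8000 ms
End-to-end = 1.0500 + 4.8000 = 5.8500 ms -> 5.850 ms (3 dp)

5.850


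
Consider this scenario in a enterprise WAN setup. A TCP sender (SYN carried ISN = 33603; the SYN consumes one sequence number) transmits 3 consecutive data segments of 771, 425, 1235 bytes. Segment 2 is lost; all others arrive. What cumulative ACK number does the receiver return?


SYN uses sequence number 33603; first data byte = ISN + 1 = 33604.
Segment 1: SEQ = 33604, len = 771 B, covers [33604, 34374]
Segment 2: SEQ = 34375, len = 425 B, covers [34375, 34799] [LOST]
Segment 3: SEQ = 34800, len = 1235 B, covers [34800, 36034]
In-order data received: bytes [33604, 34374] (segments 1..1).
Segment 2 missing -> gap begins at byte 34375; later segments buffered out of order.
Cumulative ACK = next expected in-order byte = 33604 + 771 = 34375

34375


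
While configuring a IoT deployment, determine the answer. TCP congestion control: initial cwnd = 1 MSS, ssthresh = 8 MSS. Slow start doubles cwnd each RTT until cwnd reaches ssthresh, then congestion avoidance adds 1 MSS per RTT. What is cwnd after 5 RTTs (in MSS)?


RTT 0: cwnd = 1 MSS (initial)
RTT 1: cwnd = 2 MSS (slow start, doubled)
RTT 2: cwnd = 4 MSS (slow start, doubled)
RTT 3: cwnd = 8 MSS (slow start, doubled)
RTT 4: cwnd = 9 MSS (congestion avoidance, +1)
RTT 5: cwnd = 10 MSS (congestion avoidance, +1)

10


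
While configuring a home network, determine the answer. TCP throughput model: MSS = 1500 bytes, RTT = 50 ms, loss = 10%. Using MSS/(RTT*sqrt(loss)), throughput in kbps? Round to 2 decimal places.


Given: MSS = 1500 bytes, RTT = 50 ms, loss = 10%
RTT in seconds = 50 / 1000 = 0.05
Loss rate = 10% = 0.1
sqrt(loss) = sqrt(0.1) = 0.316227766017
Throughput (bytes/s) = 1500 / (0.05 * 0.316227766017) = 94868.3298
Throughput (kbps) = 94868.3298 * 8 / 1000 = 758.946638 -> 758.95 kbps (2 dp)

758.95


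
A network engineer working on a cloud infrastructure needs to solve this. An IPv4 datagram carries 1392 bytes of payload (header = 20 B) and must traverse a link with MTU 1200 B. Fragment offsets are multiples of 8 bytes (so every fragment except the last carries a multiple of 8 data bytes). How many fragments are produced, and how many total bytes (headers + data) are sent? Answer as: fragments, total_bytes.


Max data per non-final fragment = floor((MTU - header)/8)*8 = floor((1200 - 20)/8)*8 = floor(1180/8)*8 = 1176 B
Final fragment needs no 8-byte alignment: it can carry up to MTU - header = 1180 B
Non-final fragments needed = ceil((payload - 1180) / 1176) = ceil(212/1176) = ceil(0.1803) = 1
Number of fragments = 1 + 1 = 2
Fragment sizes (data): 1 * 1176 B + 216 B (last, 216 <= 1180 OK)
Total bytes sent = payload + n_frags * header = 1392 + 2*20 = 1392 + 40 = 1432 B

2, 1432


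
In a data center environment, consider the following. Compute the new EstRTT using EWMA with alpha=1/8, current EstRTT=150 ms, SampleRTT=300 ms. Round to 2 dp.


Given: EstRTT = 150 ms, SampleRTT = 300 ms, alpha = 1/8
New EstRTT = (1 - alpha) * EstRTT + alpha * SampleRTT
(7/8) * 150 = 131.25
(1/8) * 300 = 37.5
New EstRTT = 131.25 + 37.5 = 168.75 ms -> 168.75 ms (2 dp)

168.75


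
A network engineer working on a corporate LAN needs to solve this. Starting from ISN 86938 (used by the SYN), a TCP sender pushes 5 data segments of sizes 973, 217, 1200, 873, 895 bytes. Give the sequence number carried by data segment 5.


The SYN occupies sequence number ISN = 86938, so the first data byte is ISN + 1 = 86939.
SEQ of data segment i = (ISN + 1) + sum of payload sizes of segments 1..i-1.
Segment 1: SEQ = 86939, payload = 973 bytes
Segment 2: SEQ = 87912, payload = 217 bytes
Segment 3: SEQ = 88129, payload = 1200 bytes
Segment 4: SEQ = 89329, payload = 873 bytes
Segment 5: SEQ = 90202, payload = 895 bytes
SEQ of segment 5 = 86939 + 973 + 217 + 1200 + 873 = 90202

90202


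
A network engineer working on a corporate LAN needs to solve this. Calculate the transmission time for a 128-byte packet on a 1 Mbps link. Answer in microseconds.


Given: packet = 128 bytes, bandwidth = 1 Mbps
Packet in bits = 128 * 8 = 1024 bits
Bandwidth = 1 * 10^6 = 1000000 bps
Time = 1024 / 1000000 seconds
Time in us = 1024 * 10^6 / 1000000 = 1024

1024


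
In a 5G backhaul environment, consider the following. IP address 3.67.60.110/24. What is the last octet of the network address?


Given: IP = 3.67.60.110, prefix = /24
Subnet mask = 255.255.255.0
Last octet of IP: 110
Last octet of mask: 0
Network last octet = 110 AND 0 = 0

0


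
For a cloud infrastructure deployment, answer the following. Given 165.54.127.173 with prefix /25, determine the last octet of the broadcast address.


Given: IP = 165.54.127.173, prefix = /25
Host bits = 32 - 25 = 7
Network last octet = 173 AND mask = 128
Host part size = 2^7 - 1 = 127
Broadcast last octet = 128 OR 127 = 255

255


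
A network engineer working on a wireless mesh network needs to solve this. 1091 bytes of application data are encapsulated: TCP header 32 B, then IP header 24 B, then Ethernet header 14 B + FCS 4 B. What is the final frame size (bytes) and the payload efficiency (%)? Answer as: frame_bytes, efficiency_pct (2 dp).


TCP segment = 1091 + 32 = 1123 B
IP packet = 1123 + 24 = 1147 B
Ethernet frame = 1147 + 14 + 4 = 1165 B
Efficiency = app / frame = 1091 / 1165 = 0.936481 = 93.6481% -> 93.65% (2 dp)

1165, 93.65


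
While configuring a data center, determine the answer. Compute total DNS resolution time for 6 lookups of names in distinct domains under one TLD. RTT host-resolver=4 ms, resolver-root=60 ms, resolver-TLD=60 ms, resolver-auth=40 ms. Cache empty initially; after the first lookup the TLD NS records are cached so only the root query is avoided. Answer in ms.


Lookup 1 (cold cache): local + root + TLD + auth = 4 + 60 + 60 + 40 = 164 ms
Lookups 2..6 (TLD NS cached -> skip root; new domain -> still ask TLD and auth): local + TLD + auth = 4 + 60 + 40 = 104 ms each
Remaining 5 lookups: 5 * 104 = 520 ms
Total = 164 + 520 = 684 ms

684


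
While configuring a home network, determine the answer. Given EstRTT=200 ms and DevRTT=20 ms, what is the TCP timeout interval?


Given: EstRTT = 200 ms, DevRTT = 20 ms
Timeout = EstRTT + 4 * DevRTT
4 * DevRTT = 4 * 20 = 80
Timeout = 200 + 80 = 280 ms

280


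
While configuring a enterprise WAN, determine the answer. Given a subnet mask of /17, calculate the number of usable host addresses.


Given: subnet mask /17
Host bits = 32 - 17 = 15
Total addresses = 2^15 = 32768
Usable hosts = 32768 - 2 (network + broadcast) = 32766

32766


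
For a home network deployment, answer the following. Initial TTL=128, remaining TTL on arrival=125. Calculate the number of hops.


Given: initial TTL = 128, received TTL = 125
Hops = initial TTL - received TTL
Hops = 128 - 125 = 3

3


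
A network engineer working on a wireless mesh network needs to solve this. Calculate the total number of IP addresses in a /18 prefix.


Given: CIDR prefix /18
Host bits = 32 - 18 = 14
Total addresses = 2^14 = 16384

16384


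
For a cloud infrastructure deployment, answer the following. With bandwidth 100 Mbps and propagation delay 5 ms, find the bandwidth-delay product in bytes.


Given: bandwidth = 100 Mbps, delay = 5 ms
BDP in bits = 100 * 10^6 * 5 / 1000
BDP in bits = 500000
BDP in bytes = 500000 / 8 = 62500

62500


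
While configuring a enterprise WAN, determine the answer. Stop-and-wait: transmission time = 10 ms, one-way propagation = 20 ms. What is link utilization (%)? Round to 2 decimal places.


Given: Ttrans = 10 ms, Tprop = 20 ms
RTT = 2 * Tprop = 2 * 20 = 40 ms
U = Ttrans / (Ttrans + RTT)
U = 10 / (10 + 40)
U = 10 / 50 = 0.2
U% = 20.00%

20.00


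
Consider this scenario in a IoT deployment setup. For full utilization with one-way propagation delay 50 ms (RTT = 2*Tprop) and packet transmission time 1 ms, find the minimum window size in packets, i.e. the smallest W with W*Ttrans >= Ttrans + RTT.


Given: Ttrans = 1 ms, RTT = 100 ms (= 2 * Tprop, Tprop = 50 ms)
Time until first ACK returns = Ttrans + RTT = 1 + 100 = 101 ms
Need W * Ttrans >= Ttrans + RTT  ->  W >= (Ttrans + RTT) / Ttrans
(Ttrans + RTT) / Ttrans = 101 / 1 = 101
W_min = ceil(101) = 101

101


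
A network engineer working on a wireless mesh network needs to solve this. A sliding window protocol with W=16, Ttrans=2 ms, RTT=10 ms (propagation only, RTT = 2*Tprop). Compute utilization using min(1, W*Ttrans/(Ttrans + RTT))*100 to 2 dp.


Given: W = 16, Ttrans = 2 ms, RTT = 10 ms (= 2 * Tprop, Tprop = 5 ms)
Cycle time = Ttrans + RTT = 2 + 10 = 12 ms (first packet sent until its ACK returns)
W * Ttrans = 16 * 2 = 32 ms of sending per cycle
W * Ttrans / (Ttrans + RTT) = 32 / 12 = 2.666667
U = min(1, 2.666667) = 1.000000
U% = 100.00%

100.00


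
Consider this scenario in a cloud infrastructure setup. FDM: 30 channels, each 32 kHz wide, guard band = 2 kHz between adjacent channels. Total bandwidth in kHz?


Given: 30 channels, 32 kHz each, guard = 2 kHz
Channel bandwidth = 30 * 32 = 960 kHz
Guard bands = 29 gaps * 2 kHz = 58 kHz
Total = 960 + 58 = 1018 kHz

1018


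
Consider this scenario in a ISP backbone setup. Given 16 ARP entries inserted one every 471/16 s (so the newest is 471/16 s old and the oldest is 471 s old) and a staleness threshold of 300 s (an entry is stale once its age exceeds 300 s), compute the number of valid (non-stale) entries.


Ages are k * 471/16 s for k = 1..16 (spacing = 29.4375 s).
Entry k is valid iff k * 471/16 <= 300 iff k <= 16 * 300 / 471 = 10.1911
n_valid = floor(10.1911) = 10
(n_stale = 16 - 10 = 6)

10


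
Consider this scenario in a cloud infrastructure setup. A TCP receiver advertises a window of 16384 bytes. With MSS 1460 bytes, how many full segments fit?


Given: RWND = 16384 bytes, MSS = 1460 bytes
Full segments = floor(RWND / MSS)
Full segments = floor(16384 / 1460)
Full segments = floor(11.2219) = 11

11


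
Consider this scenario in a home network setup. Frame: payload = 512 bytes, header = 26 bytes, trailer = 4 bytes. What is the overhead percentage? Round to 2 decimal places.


Given: payload = 512 B, header = 26 B, trailer = 4 B
Overhead bytes = header + trailer = 26 + 4 = 30
Total frame = payload + overhead = 512 + 30 = 542
Overhead % = 30 / 542 * 100 = 5.5351% -> 5.54% (2 dp)

5.54


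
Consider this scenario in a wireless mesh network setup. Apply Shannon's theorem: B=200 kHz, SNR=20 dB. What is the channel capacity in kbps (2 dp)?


Given: B = 200 kHz, SNR = 20 dB
SNR linear = 10^(20/10) = 100
1 + SNR = 101
log2(101) = 6.6582114828
C = 200 * 1000 * 6.6582114828 = 1331642.2966 bps
C = 1331.642297 kbps -> 1331.64 kbps (2 dp)

1331.64


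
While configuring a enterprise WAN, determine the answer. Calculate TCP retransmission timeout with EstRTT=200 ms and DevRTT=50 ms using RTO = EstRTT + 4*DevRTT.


Given: EstRTT = 200 ms, DevRTT = 50 ms
Timeout = EstRTT + 4 * DevRTT
4 * DevRTT = 4 * 50 = 200
Timeout = 200 + 200 = 400 ms

400


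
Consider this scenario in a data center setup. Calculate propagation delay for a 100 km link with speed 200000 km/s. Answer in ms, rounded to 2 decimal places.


Given: distance = 100 km, speed = 200000 km/s
Delay = distance / speed = 100 / 200000 seconds
Delay in ms = 100 * 1000 / 200000
Delay = 0.5000 ms
Rounded to 2 dp = 0.50 ms

0.50


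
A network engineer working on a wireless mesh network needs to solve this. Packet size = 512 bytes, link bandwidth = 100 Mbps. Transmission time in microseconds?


Given: packet = 512 bytes, bandwidth = 100 Mbps
Packet in bits = 512 * 8 = 4096 bits
Bandwidth = 100 * 10^6 = 100000000 bps
Time = 4096 / 100000000 seconds
Time in us = 4096 * 10^6 / 100000000 = 40.96

40.96


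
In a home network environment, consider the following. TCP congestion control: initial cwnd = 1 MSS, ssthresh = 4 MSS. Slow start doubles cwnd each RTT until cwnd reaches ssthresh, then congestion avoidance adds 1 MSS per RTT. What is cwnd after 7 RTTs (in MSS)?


RTT 0: cwnd = 1 MSS (initial)
RTT 1: cwnd = 2 MSS (slow start, doubled)
RTT 2: cwnd = 4 MSS (slow start, doubled)
RTT 3: cwnd = 5 MSS (congestion avoidance, +1)
RTT 4: cwnd = 6 MSS (congestion avoidance, +1)
RTT 5: cwnd = 7 MSS (congestion avoidance, +1)
RTT 6: cwnd = 8 MSS (congestion avoidance, +1)
RTT 7: cwnd = 9 MSS (congestion avoidance, +1)

9


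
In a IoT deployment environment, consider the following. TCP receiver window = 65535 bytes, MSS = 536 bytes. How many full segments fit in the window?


Given: RWND = 65535 bytes, MSS = 536 bytes
Full segments = floor(RWND / MSS)
Full segments = floor(65535 / 536)
Full segments = floor(122.2668) = 122

122


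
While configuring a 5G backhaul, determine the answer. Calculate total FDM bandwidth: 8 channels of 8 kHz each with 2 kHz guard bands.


Given: 8 channels, 8 kHz each, guard = 2 kHz
Channel bandwidth = 8 * 8 = 64 kHz
Guard bands = 7 gaps * 2 kHz = 14 kHz
Total = 64 + 14 = 78 kHz

78


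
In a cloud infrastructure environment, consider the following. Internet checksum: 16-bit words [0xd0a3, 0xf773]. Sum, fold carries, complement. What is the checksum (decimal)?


Given words: [0xd0a3, 0xf773]
Step 1: Sum all words
Raw sum = 53411 + 63347 = 116758
Step 2: Fold carry: (51222 + 1) = 51223
One's complement = ~51223 & 0xFFFF = 14312

14312


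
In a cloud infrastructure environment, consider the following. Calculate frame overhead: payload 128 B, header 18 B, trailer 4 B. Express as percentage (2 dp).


Given: payload = 128 B, header = 18 B, trailer = 4 B
Overhead bytes = header + trailer = 18 + 4 = 22
Total frame = payload + overhead = 128 + 22 = 150
Overhead % = 22 / 150 * 100 = 14.6667% -> 14.67% (2 dp)

14.67


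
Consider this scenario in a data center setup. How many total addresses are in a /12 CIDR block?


Given: CIDR prefix /12
Host bits = 32 - 12 = 20
Total addresses = 2^20 = 1048576

1048576


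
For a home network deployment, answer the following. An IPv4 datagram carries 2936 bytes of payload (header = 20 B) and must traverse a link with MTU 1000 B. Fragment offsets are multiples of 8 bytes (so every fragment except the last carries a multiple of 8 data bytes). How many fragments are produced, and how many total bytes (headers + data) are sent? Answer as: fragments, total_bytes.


Max data per non-final fragment = floor((MTU - header)/8)*8 = floor((1000 - 20)/8)*8 = floor(980/8)*8 = 976 B
Final fragment needs no 8-byte alignment: it can carry up to MTU - header = 980 B
Non-final fragments needed = ceil((payload - 980) / 976) = ceil(1956/976) = ceil(2.0041) = 3
Number of fragments = 3 + 1 = 4
Fragment sizes (data): 3 * 976 B + 8 B (last, 8 <= 980 OK)
Total bytes sent = payload + n_frags * header = 2936 + 4*20 = 2936 + 80 = 3016 B

4, 3016


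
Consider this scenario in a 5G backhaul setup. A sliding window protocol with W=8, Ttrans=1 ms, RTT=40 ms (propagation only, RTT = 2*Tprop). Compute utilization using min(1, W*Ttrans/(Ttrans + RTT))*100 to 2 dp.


Given: W = 8, Ttrans = 1 ms, RTT = 40 ms (= 2 * Tprop, Tprop = 20 ms)
Cycle time = Ttrans + RTT = 1 + 40 = 41 ms (first packet sent until its ACK returns)
W * Ttrans = 8 * 1 = 8 ms of sending per cycle
W * Ttrans / (Ttrans + RTT) = 8 / 41 = 0.195122
U = min(1, 0.195122) = 0.195122
U% = 19.51%

19.51


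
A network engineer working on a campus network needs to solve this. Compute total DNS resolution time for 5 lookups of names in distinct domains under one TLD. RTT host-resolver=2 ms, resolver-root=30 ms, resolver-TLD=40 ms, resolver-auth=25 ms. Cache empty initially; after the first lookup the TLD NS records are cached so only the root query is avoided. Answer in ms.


Lookup 1 (cold cache): local + root + TLD + auth = 2 + 30 + 40 + 25 = 97 ms
Lookups 2..5 (TLD NS cached -> skip root; new domain -> still ask TLD and auth): local + TLD + auth = 2 + 40 + 25 = 67 ms each
Remaining 4 lookups: 4 * 67 = 268 ms
Total = 97 + 268 = 365 ms

365


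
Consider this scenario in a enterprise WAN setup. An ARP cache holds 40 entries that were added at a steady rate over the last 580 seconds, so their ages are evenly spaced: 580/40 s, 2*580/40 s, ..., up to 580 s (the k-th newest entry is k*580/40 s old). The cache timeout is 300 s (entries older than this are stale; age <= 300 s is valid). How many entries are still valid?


Ages are k * 580/40 s for k = 1..40 (spacing = 14.5000 s).
Entry k is valid iff k * 580/40 <= 300 iff k <= 40 * 300 / 580 = 20.6897
n_valid = floor(20.6897) = 20
(n_stale = 40 - 20 = 20)

20


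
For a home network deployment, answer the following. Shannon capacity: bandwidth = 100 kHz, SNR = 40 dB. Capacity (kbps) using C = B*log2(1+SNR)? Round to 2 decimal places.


Given: B = 100 kHz, SNR = 40 dB
SNR linear = 10^(40/10) = 10000
1 + SNR = 10001
log2(10001) = 13.2878566418
C = 100 * 1000 * 13.2878566418 = 1328785.6642 bps
C = 1328.785664 kbps -> 1328.79 kbps (2 dp)

1328.79


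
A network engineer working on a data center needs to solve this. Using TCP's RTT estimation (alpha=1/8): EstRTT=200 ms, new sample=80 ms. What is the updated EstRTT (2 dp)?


Given: EstRTT = 200 ms, SampleRTT = 80 ms, alpha = 1/8
New EstRTT = (1 - alpha) * EstRTT + alpha * SampleRTT
(7/8) * 200 = 175
(1/8) * 80 = 10
New EstRTT = 175 + 10 = 185 ms -> 185.00 ms (2 dp)

185.00


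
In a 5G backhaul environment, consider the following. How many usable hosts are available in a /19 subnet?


Given: subnet mask /19
Host bits = 32 - 19 = 13
Total addresses = 2^13 = 8192
Usable hosts = 8192 - 2 (network + broadcast) = 8190

8190


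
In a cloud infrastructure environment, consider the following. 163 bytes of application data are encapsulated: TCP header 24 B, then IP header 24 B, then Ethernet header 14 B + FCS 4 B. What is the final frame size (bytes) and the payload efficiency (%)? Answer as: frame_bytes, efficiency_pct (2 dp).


TCP segment = 163 + 24 = 187 B
IP packet = 187 + 24 = 211 B
Ethernet frame = 211 + 14 + 4 = 229 B
Efficiency = app / frame = 163 / 229 = 0.711790 = 71.1790% -> 71.18% (2 dp)

229, 71.18


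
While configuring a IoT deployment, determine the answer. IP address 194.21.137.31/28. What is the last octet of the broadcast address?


Given: IP = 194.21.137.31, prefix = /28
Host bits = 32 - 28 = 4
Network last octet = 31 AND mask = 16
Host part size = 2^4 - 1 = 15
Broadcast last octet = 16 OR 15 = 31

31


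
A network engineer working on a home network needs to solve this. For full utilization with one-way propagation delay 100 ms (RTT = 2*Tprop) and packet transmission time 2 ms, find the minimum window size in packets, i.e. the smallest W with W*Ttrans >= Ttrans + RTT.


Given: Ttrans = 2 ms, RTT = 200 ms (= 2 * Tprop, Tprop = 100 ms)
Time until first ACK returns = Ttrans + RTT = 2 + 200 = 202 ms
Need W * Ttrans >= Ttrans + RTT  ->  W >= (Ttrans + RTT) / Ttrans
(Ttrans + RTT) / Ttrans = 202 / 2 = 101
W_min = ceil(101) = 101

101


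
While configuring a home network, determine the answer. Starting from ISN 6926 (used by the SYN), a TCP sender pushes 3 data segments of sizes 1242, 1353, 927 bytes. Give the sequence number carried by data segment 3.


The SYN occupies sequence number ISN = 6926, so the first data byte is ISN + 1 = 6927.
SEQ of data segment i = (ISN + 1) + sum of payload sizes of segments 1..i-1.
Segment 1: SEQ = 6927, payload = 1242 bytes
Segment 2: SEQ = 8169, payload = 1353 bytes
Segment 3: SEQ = 9522, payload = 927 bytes
SEQ of segment 3 = 6927 + 1242 + 1353 = 9522

9522


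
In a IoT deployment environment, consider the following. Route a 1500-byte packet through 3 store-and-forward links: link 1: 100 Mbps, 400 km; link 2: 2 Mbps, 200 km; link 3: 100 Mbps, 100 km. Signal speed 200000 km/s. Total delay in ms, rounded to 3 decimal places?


Packet = 1500 bytes = 12000 bits. Store-and-forward: sum (t_trans + t_prop) per link.
Link 1: t_trans = 12000/(100*10^6) s = 0.1200 ms; t_prop = 400/200000 s = 2.0000 ms; subtotal = 2.1200 ms
Link 2: t_trans = 12000/(2*10^6) s = 6.0000 ms; t_prop = 200/200000 s = 1.0000 ms; subtotal = 7.0000 ms
Link 3: t_trans = 12000/(100*10^6) s = 0.1200 ms; t_prop = 100/200000 s = 0.5000 ms; subtotal = 0.6200 ms
End-to-end = 2.1200 + 7.0000 + 0.6200 = 9.7400 ms -> 9.740 ms (3 dp)

9.740


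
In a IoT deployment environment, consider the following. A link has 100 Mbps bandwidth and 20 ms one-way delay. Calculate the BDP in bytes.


Given: bandwidth = 100 Mbps, delay = 20 ms
BDP in bits = 100 * 10^6 * 20 / 1000
BDP in bits = 2000000
BDP in bytes = 2000000 / 8 = 250000

250000


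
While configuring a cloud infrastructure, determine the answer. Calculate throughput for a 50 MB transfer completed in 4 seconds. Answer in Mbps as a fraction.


Given: file = 50 MB, time = 4 s
File in Mb = 50 * 8 = 400 Mb
Throughput = 400 / 4 Mbps
Throughput = 100 Mbps

100


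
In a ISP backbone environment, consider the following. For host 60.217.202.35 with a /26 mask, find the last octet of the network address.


Given: IP = 60.217.202.35, prefix = /26
Subnet mask = 255.255.255.192
Last octet of IP: 35
Last octet of mask: 192
Network last octet = 35 AND 192 = 0

0


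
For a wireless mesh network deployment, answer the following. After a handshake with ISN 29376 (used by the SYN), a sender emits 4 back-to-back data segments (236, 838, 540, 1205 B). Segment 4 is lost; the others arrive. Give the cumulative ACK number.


SYN uses sequence number 29376; first data byte = ISN + 1 = 29377.
Segment 1: SEQ = 29377, len = 236 B, covers [29377, 29612]
Segment 2: SEQ = 29613, len = 838 B, covers [29613, 30450]
Segment 3: SEQ = 30451, len = 540 B, covers [30451, 30990]
Segment 4: SEQ = 30991, len = 1205 B, covers [30991, 32195] [LOST]
In-order data received: bytes [29377, 30990] (segments 1..3).
Segment 4 missing -> gap begins at byte 30991.
Cumulative ACK = next expected in-order byte = 29377 + 236 + 838 + 540 = 30991

30991


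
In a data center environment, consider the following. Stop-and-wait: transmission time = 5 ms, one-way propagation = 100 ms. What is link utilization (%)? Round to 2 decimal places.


Given: Ttrans = 5 ms, Tprop = 100 ms
RTT = 2 * Tprop = 2 * 100 = 200 ms
U = Ttrans / (Ttrans + RTT)
U = 5 / (5 + 200)
U = 5 / 205 = 0.02439
U% = 2.44%

2.44


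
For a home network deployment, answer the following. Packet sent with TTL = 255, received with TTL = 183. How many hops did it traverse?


Given: initial TTL = 255, received TTL = 183
Hops = initial TTL - received TTL
Hops = 255 - 183 = 72

72


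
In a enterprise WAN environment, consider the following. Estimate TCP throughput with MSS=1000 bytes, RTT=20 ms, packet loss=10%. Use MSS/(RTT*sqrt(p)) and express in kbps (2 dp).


Given: MSS = 1000 bytes, RTT = 20 ms, loss = 10%
RTT in seconds = 20 / 1000 = 0.02
Loss rate = 10% = 0.1
sqrt(loss) = sqrt(0.1) = 0.316227766017
Throughput (bytes/s) = 1000 / (0.02 * 0.316227766017) = 158113.8830
Throughput (kbps) = 158113.8830 * 8 / 1000 = 1264.911064 -> 1264.91 kbps (2 dp)

1264.91


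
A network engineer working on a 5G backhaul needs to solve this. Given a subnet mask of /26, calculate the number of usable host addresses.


Given: subnet mask /26
Host bits = 32 - 26 = 6
Total addresses = 2^6 = 64
Usable hosts = 64 - 2 (network + broadcast) = 62

62


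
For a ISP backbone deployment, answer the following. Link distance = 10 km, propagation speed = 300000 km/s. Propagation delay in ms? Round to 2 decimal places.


Given: distance = 10 km, speed = 300000 km/s
Delay = distance / speed = 10 / 300000 seconds
Delay in ms = 10 * 1000 / 300000
Delay = 0.0333 ms
Rounded to 2 dp = 0.03 ms

0.03


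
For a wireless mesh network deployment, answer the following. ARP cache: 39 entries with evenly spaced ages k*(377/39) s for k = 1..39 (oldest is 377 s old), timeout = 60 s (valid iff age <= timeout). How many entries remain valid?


Ages are k * 377/39 s for k = 1..39 (spacing = 9.6667 s).
Entry k is valid iff k * 377/39 <= 60 iff k <= 39 * 60 / 377 = 6.2069
n_valid = floor(6.2069) = 6
(n_stale = 39 - 6 = 33)

6


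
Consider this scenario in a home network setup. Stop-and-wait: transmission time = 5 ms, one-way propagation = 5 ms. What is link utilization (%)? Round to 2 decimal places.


Given: Ttrans = 5 ms, Tprop = 5 ms
RTT = 2 * Tprop = 2 * 5 = 10 ms
U = Ttrans / (Ttrans + RTT)
U = 5 / (5 + 10)
U = 5 / 15 = 0.333333
U% = 33.33%

33.33


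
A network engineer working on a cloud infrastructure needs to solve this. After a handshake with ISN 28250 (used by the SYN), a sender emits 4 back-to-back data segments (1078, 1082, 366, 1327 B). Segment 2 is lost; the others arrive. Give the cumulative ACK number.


SYN uses sequence number 28250; first data byte = ISN + 1 = 28251.
Segment 1: SEQ = 28251, len = 1078 B, covers [28251, 29328]
Segment 2: SEQ = 29329, len = 1082 B, covers [29329, 30410] [LOST]
Segment 3: SEQ = 30411, len = 366 B, covers [30411, 30776]
Segment 4: SEQ = 30777, len = 1327 B, covers [30777, 32103]
In-order data received: bytes [28251, 29328] (segments 1..1).
Segment 2 missing -> gap begins at byte 29329; later segments buffered out of order.
Cumulative ACK = next expected in-order byte = 28251 + 1078 = 29329

29329


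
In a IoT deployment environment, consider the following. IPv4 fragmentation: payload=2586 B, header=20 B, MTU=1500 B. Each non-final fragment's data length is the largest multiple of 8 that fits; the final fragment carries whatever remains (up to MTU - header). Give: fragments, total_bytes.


Max data per non-final fragment = floor((MTU - header)/8)*8 = floor((1500 - 20)/8)*8 = floor(1480/8)*8 = 1480 B
Final fragment needs no 8-byte alignment: it can carry up to MTU - header = 1480 B
Non-final fragments needed = ceil((payload - 1480) / 1480) = ceil(1106/1480) = ceil(0.7473) = 1
Number of fragments = 1 + 1 = 2
Fragment sizes (data): 1 * 1480 B + 1106 B (last, 1106 <= 1480 OK)
Total bytes sent = payload + n_frags * header = 2586 + 2*20 = 2586 + 40 = 2626 B

2, 2626


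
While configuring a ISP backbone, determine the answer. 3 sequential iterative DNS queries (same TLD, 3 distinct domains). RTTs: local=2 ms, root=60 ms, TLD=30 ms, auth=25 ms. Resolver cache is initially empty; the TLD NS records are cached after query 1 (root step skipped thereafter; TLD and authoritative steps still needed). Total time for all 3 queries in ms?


Lookup 1 (cold cache): local + root + TLD + auth = 2 + 60 + 30 + 25 = 117 ms
Lookups 2..3 (TLD NS cached -> skip root; new domain -> still ask TLD and auth): local + TLD + auth = 2 + 30 + 25 = 57 ms each
Remaining 2 lookups: 2 * 57 = 114 ms
Total = 117 + 114 = 231 ms

231


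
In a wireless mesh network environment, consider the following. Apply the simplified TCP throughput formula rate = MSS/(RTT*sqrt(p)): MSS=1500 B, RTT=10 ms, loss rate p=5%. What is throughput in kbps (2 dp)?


Given: MSS = 1500 bytes, RTT = 10 ms, loss = 5%
RTT in seconds = 10 / 1000 = 0.01
Loss rate = 5% = 0.05
sqrt(loss) = sqrt(0.05) = 0.223606797750
Throughput (bytes/s) = 1500 / (0.01 * 0.223606797750) = 670820.3932
Throughput (kbps) = 670820.3932 * 8 / 1000 = 5366.563146 -> 5366.56 kbps (2 dp)

5366.56


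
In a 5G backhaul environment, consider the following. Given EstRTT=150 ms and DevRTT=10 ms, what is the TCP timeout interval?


Given: EstRTT = 150 ms, DevRTT = 10 ms
Timeout = EstRTT + 4 * DevRTT
4 * DevRTT = 4 * 10 = 40
Timeout = 150 + 40 = 190 ms

190


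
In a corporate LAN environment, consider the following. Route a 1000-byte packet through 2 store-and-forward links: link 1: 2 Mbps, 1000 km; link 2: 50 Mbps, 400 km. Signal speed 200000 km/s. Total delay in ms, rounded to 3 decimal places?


Packet = 1000 bytes = 8000 bits. Store-and-forward: sum (t_trans + t_prop) per link.
Link 1: t_trans = 8000/(2*10^6) s = 4.0000 ms; t_prop = 1000/200000 s = 5.0000 ms; subtotal = 9.0000 ms
Link 2: t_trans = 8000/(50*10^6) s = 0.1600 ms; t_prop = 400/200000 s = 2.0000 ms; subtotal = 2.1600 ms
End-to-end = 9.0000 + 2.1600 = 11.1600 ms -> 11.160 ms (3 dp)

11.160


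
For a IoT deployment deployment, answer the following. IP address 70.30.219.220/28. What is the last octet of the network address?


Given: IP = 70.30.219.220, prefix = /28
Subnet mask = 255.255.255.240
Last octet of IP: 220
Last octet of mask: 240
Network last octet = 220 AND 240 = 208

208


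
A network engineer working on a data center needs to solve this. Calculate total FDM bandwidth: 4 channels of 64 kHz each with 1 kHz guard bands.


Given: 4 channels, 64 kHz each, guard = 1 kHz
Channel bandwidth = 4 * 64 = 256 kHz
Guard bands = 3 gaps * 1 kHz = 3 kHz
Total = 256 + 3 = 259 kHz

259


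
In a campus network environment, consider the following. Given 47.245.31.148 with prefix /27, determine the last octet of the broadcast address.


Given: IP = 47.245.31.148, prefix = /27
Host bits = 32 - 27 = 5
Network last octet = 148 AND mask = 128
Host part size = 2^5 - 1 = 31
Broadcast last octet = 128 OR 31 = 159

159


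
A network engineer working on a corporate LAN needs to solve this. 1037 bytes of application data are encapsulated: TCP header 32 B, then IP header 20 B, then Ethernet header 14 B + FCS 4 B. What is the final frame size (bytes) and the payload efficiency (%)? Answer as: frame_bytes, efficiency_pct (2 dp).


TCP segment = 1037 + 32 = 1069 B
IP packet = 1069 + 20 = 1089 B
Ethernet frame = 1089 + 14 + 4 = 1107 B
Efficiency = app / frame = 1037 / 1107 = 0.936766 = 93.6766% -> 93.68% (2 dp)

1107, 93.68


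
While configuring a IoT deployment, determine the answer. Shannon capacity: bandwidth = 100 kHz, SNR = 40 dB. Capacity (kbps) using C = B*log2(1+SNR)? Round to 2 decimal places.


Given: B = 100 kHz, SNR = 40 dB
SNR linear = 10^(40/10) = 10000
1 + SNR = 10001
log2(10001) = 13.2878566418
C = 100 * 1000 * 13.2878566418 = 1328785.6642 bps
C = 1328.785664 kbps -> 1328.79 kbps (2 dp)

1328.79


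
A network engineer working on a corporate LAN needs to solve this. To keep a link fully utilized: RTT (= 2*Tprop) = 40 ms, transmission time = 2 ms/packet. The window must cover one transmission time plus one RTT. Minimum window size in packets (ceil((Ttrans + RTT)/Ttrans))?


Given: Ttrans = 2 ms, RTT = 40 ms (= 2 * Tprop, Tprop = 20 ms)
Time until first ACK returns = Ttrans + RTT = 2 + 40 = 42 ms
Need W * Ttrans >= Ttrans + RTT  ->  W >= (Ttrans + RTT) / Ttrans
(Ttrans + RTT) / Ttrans = 42 / 2 = 21
W_min = ceil(21) = 21

21


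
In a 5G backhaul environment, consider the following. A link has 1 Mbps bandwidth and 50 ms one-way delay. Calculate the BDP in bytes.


Given: bandwidth = 1 Mbps, delay = 50 ms
BDP in bits = 1 * 10^6 * 50 / 1000
BDP in bits = 50000
BDP in bytes = 50000 / 8 = 6250

6250


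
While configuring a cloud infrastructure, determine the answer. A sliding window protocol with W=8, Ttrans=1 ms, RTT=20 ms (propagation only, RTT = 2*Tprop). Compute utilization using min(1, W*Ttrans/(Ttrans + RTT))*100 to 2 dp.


Given: W = 8, Ttrans = 1 ms, RTT = 20 ms (= 2 * Tprop, Tprop = 10 ms)
Cycle time = Ttrans + RTT = 1 + 20 = 21 ms (first packet sent until its ACK returns)
W * Ttrans = 8 * 1 = 8 ms of sending per cycle
W * Ttrans / (Ttrans + RTT) = 8 / 21 = 0.380952
U = min(1, 0.380952) = 0.380952
U% = 38.10%

38.10


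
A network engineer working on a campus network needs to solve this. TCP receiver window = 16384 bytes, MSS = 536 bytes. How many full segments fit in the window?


Given: RWND = 16384 bytes, MSS = 536 bytes
Full segments = floor(RWND / MSS)
Full segments = floor(16384 / 536)
Full segments = floor(30.5672) = 30

30


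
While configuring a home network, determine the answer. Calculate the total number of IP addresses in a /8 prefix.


Given: CIDR prefix /8
Host bits = 32 - 8 = 24
Total addresses = 2^24 = 16777216

16777216


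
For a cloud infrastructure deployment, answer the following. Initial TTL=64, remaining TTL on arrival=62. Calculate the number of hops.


Given: initial TTL = 64, received TTL = 62
Hops = initial TTL - received TTL
Hops = 64 - 62 = 2

2


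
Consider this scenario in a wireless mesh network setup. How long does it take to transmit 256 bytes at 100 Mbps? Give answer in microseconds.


Given: packet = 256 bytes, bandwidth = 100 Mbps
Packet in bits = 256 * 8 = 2048 bits
Bandwidth = 100 * 10^6 = 100000000 bps
Time = 2048 / 100000000 seconds
Time in us = 2048 * 10^6 / 100000000 = 20.48

20.48


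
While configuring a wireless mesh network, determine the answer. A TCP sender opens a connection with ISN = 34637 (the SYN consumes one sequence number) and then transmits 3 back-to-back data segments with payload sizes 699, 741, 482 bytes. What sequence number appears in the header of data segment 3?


The SYN occupies sequence number ISN = 34637, so the first data byte is ISN + 1 = 34638.
SEQ of data segment i = (ISN + 1) + sum of payload sizes of segments 1..i-1.
Segment 1: SEQ = 34638, payload = 699 bytes
Segment 2: SEQ = 35337, payload = 741 bytes
Segment 3: SEQ = 36078, payload = 482 bytes
SEQ of segment 3 = 34638 + 699 + 741 = 36078

36078


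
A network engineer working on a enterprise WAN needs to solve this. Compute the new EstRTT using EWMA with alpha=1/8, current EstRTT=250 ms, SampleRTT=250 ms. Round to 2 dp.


Given: EstRTT = 250 ms, SampleRTT = 250 ms, alpha = 1/8
New EstRTT = (1 - alpha) * EstRTT + alpha * SampleRTT
(7/8) * 250 = 218.75
(1/8) * 250 = 31.25
New EstRTT = 218.75 + 31.25 = 250 ms -> 250.00 ms (2 dp)

250.00
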